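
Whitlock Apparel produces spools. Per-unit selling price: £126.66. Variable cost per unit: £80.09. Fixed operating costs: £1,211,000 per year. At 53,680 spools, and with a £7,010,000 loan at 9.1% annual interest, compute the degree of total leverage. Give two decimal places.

At 53,680 units, contribution = 53,680 × £46.57 = £2,499,877.60.
EBIT = £2,499,877.60 − £1,211,000 = £1,288,877.60. Interest = £637,910.00, so EBIT − I = £650,967.60.
DCL = contribution ÷ (EBIT − I) = £2,499,877.60 ÷ £650,967.60 = 3.8402.

3.84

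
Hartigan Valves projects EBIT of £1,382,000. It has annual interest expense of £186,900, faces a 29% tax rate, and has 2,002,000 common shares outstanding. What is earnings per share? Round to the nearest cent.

£0.42

Interest = £186,900.00, so EBT = £1,382,000 − £186,900.00 = £1,195,100.00.
After tax at 29%: net income = £1,195,100.00 × 0.71 = £848,521.00.
EPS = £848,521.00 ÷ 2,002,000 = £0.42.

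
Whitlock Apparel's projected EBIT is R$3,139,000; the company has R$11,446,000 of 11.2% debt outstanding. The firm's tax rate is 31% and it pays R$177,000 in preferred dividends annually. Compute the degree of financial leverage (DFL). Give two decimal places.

1.96

Annual interest charges come to R$1,281,952.00.
Pre-tax preferred-dividend burden = R$177,000 ÷ (1 − 0.31) = R$256,521.74.
DFL = EBIT ÷ [EBIT − I − D_p/(1−t)] = R$3,139,000 ÷ [R$3,139,000 − R$1,281,952.00 − R$256,521.74] = R$3,139,000 ÷ R$1,600,526.26 = 1.9612.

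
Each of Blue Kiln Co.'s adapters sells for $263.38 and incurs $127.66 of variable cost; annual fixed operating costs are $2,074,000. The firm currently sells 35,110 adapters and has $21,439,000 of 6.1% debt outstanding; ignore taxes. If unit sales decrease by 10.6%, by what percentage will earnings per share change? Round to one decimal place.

Total contribution margin = 35,110 × $135.72 = $4,765,129.20.
Subtracting fixed costs: EBIT = $4,765,129.20 − $2,074,000 = $2,691,129.20.
After interest of $1,307,779.00, pre-tax earnings = $1,383,350.20.
Degree of combined leverage = contribution ÷ (EBIT − I) = $4,765,129.20 ÷ $1,383,350.20 = 3.4446.
%ΔEPS = DCL × %ΔSales = 3.4446 × -10.6% = -36.5%.

-36.5%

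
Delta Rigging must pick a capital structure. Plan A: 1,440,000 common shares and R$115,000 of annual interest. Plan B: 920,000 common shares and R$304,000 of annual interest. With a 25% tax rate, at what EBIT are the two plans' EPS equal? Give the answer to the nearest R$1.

R$638,385

Set EPS_A = EPS_B: (EBIT − R$115,000)(1 − 0.25) ÷ 1,440,000 = (EBIT − R$304,000)(1 − 0.25) ÷ 920,000.
Cancelling (1 − t) and cross-multiplying: 920,000·(EBIT − 115,000) = 1,440,000·(EBIT − 304,000).
Solving, EBIT = (304,000·1,440,000 − 115,000·920,000) / (1,440,000 − 920,000) = 331,960,000,000 / 520,000 = 638,384.62.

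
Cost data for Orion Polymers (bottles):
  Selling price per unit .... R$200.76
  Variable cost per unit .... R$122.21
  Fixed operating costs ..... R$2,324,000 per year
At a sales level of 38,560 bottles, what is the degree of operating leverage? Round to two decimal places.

4.30

Total contribution margin = 38,560 × R$78.55 = R$3,028,888.00.
Subtracting fixed costs: EBIT = R$3,028,888.00 − R$2,324,000 = R$704,888.00.
Degree of operating leverage = R$3,028,888.00 / R$704,888.00 = 4.2970.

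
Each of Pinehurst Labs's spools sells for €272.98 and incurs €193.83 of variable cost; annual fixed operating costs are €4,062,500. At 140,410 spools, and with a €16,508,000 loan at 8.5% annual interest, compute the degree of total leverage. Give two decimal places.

1.97

At 140,410 units, contribution = 140,410 × €79.15 = €11,113,451.50.
Subtracting fixed costs: EBIT = €11,113,451.50 − €4,062,500 = €7,050,951.50. Interest = €1,403,180.00.
DOL = €11,113,451.50 ÷ €7,050,951.50 = 1.5762; DFL = €7,050,951.50 ÷ €5,647,771.50 = 1.2484.
DCL = DOL × DFL = 1.5762 × 1.2484 = 1.9677.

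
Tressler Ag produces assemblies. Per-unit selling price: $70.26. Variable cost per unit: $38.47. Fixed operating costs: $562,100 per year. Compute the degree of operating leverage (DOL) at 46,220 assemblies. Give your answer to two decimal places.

Total contribution margin = 46,220 × $31.79 = $1,469,333.80.
Operating income = contribution − fixed costs = $1,469,333.80 − $562,100 = $907,233.80.
DOL = contribution ÷ EBIT = $1,469,333.80 ÷ $907,233.80 = 1.6196.

1.62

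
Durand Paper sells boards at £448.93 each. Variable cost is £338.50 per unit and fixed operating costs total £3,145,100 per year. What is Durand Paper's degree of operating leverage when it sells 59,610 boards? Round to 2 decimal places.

1.91

At 59,610 units, contribution = 59,610 × £110.43 = £6,582,732.30.
EBIT = £6,582,732.30 − £3,145,100 = £3,437,632.30.
So DOL = total CM / EBIT = £6,582,732.30 / £3,437,632.30 = 1.9149.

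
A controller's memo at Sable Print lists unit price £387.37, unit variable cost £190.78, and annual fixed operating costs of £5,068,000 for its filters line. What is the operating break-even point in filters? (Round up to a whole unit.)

Each unit contributes £387.37 − £190.78 = £196.59.
Units to break even: £5,068,000 ÷ £196.59 = 25,779.54, rounded up to 25,780.

25,780 filters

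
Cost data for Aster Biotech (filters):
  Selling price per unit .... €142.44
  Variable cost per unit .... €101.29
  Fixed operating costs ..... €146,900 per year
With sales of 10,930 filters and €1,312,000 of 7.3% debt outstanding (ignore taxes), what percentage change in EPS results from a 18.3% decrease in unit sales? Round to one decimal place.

Total contribution margin = 10,930 × €41.15 = €449,769.50.
Operating income = contribution − fixed costs = €449,769.50 − €146,900 = €302,869.50.
Interest = €95,776.00, so EBIT − I = €207,093.50.
Degree of combined leverage = contribution ÷ (EBIT − I) = €449,769.50 ÷ €207,093.50 = 2.1718.
EPS therefore changes by 2.1718 × (-18.3%) = -39.7%.

-39.7%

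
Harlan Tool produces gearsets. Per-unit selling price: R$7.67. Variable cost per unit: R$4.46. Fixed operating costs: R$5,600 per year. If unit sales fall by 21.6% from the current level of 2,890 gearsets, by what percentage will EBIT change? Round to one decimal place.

-54.5%

Total contribution margin = 2,890 × R$3.21 = R$9,276.90.
EBIT = R$9,276.90 − R$5,600 = R$3,676.90.
Degree of operating leverage = R$9,276.90 / R$3,676.90 = 2.5230.
Operating income changes by 2.5230 × -21.6% = -54.5%.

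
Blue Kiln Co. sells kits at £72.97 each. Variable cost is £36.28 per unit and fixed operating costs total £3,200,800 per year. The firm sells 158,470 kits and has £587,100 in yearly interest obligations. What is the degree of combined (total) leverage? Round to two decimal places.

2.87

At 158,470 units, contribution = 158,470 × £36.69 = £5,814,264.30.
Operating income = contribution − fixed costs = £5,814,264.30 − £3,200,800 = £2,613,464.30. Interest = £587,100.00.
DOL = £5,814,264.30 ÷ £2,613,464.30 = 2.2247; DFL = £2,613,464.30 ÷ £2,026,364.30 = 1.2897.
DCL = DOL × DFL = 2.2247 × 1.2897 = 2.8692.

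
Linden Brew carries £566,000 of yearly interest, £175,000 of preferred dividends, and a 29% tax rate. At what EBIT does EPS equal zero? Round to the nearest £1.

Preferred dividends are paid after tax, so their pre-tax equivalent is £175,000 ÷ (1 − 0.29) = £246,478.87.
Financial break-even EBIT = interest + D_p ÷ (1 − t) = £566,000 + £246,478.87 = £812,478.87.

£812,479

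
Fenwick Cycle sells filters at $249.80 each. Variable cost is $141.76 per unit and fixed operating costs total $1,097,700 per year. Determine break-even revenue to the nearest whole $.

$2,537,999

CM per unit = $249.80 − $141.76 = $108.04; CM ratio = $108.04 / $249.80 = 0.4325.
Break-even sales = FC ÷ CM ratio = $1,097,700 × $249.80 / $108.04 = $2,537,999.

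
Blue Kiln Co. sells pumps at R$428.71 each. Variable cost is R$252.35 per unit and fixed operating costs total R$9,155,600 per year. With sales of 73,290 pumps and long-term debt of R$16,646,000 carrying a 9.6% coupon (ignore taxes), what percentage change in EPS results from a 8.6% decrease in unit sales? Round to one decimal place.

At 73,290 units, contribution = 73,290 × R$176.36 = R$12,925,424.40.
EBIT = R$12,925,424.40 − R$9,155,600 = R$3,769,824.40.
Interest = R$1,598,016.00, so EBIT − I = R$2,171,808.40.
Degree of combined leverage = contribution ÷ (EBIT − I) = R$12,925,424.40 ÷ R$2,171,808.40 = 5.9515.
%ΔEPS = DCL × %ΔSales = 5.9515 × -8.6% = -51.2%.

-51.2%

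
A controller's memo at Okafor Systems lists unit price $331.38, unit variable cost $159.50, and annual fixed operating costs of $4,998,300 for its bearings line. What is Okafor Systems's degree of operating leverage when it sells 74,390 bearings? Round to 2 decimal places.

Total contribution margin = 74,390 × $171.88 = $12,786,153.20.
Operating income = contribution − fixed costs = $12,786,153.20 − $4,998,300 = $7,787,853.20.
So DOL = total CM / EBIT = $12,786,153.20 / $7,787,853.20 = 1.6418.

1.64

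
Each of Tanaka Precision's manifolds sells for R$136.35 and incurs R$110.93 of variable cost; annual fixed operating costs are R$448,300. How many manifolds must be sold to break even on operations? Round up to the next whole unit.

17,636 manifolds

Each unit contributes R$136.35 − R$110.93 = R$25.42.
Break-even Q = R$448,300 / R$25.42 = 17,635.72 → 17,636 manifolds.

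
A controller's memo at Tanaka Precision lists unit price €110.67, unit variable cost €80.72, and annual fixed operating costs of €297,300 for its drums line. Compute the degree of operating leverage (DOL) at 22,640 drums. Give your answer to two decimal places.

At 22,640 units, contribution = 22,640 × €29.95 = €678,068.00.
Operating income = contribution − fixed costs = €678,068.00 − €297,300 = €380,768.00.
DOL = contribution ÷ EBIT = €678,068.00 ÷ €380,768.00 = 1.7808.

1.78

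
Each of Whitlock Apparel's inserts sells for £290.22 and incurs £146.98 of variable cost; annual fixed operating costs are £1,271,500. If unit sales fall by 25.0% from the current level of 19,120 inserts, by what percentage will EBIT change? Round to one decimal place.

-46.7%

Contribution at this volume is 19,120 × £143.24 = £2,738,748.80.
Subtracting fixed costs: EBIT = £2,738,748.80 − £1,271,500 = £1,467,248.80.
So DOL = total CM / EBIT = £2,738,748.80 / £1,467,248.80 = 1.8666.
Operating income changes by 1.8666 × -25.0% = -46.7%.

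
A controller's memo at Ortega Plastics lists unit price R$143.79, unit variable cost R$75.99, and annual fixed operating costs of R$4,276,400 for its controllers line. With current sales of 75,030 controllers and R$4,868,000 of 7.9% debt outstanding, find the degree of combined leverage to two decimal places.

11.94

At 75,030 units, contribution = 75,030 × R$67.80 = R$5,087,034.00.
Operating income = contribution − fixed costs = R$5,087,034.00 − R$4,276,400 = R$810,634.00. Interest = R$384,572.00, so EBIT − I = R$426,062.00.
Degree of total leverage = total CM / (EBIT − interest) = R$5,087,034.00 / R$426,062.00 = 11.9397.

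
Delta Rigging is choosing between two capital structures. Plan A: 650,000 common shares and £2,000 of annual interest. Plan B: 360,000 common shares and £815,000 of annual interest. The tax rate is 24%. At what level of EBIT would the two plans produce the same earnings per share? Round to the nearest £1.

£1,824,241

Set EPS_A = EPS_B: (EBIT − £2,000)(1 − 0.24) ÷ 650,000 = (EBIT − £815,000)(1 − 0.24) ÷ 360,000.
The (1 − t) factor cancels: (EBIT − 2,000) × 360,000 = (EBIT − 815,000) × 650,000.
Solving, EBIT = (815,000·650,000 − 2,000·360,000) / (650,000 − 360,000) = 529,030,000,000 / 290,000 = 1,824,241.38.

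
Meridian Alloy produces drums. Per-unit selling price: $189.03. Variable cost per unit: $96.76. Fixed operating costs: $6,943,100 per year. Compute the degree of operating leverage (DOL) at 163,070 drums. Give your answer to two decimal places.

Contribution at this volume is 163,070 × $92.27 = $15,046,468.90.
Operating income = contribution − fixed costs = $15,046,468.90 − $6,943,100 = $8,103,368.90.
Degree of operating leverage = $15,046,468.90 / $8,103,368.90 = 1.8568.

1.86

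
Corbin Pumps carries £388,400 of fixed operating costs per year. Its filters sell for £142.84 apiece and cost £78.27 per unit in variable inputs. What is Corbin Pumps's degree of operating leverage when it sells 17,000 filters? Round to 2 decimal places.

Total contribution margin = 17,000 × £64.57 = £1,097,690.00.
Operating income = contribution − fixed costs = £1,097,690.00 − £388,400 = £709,290.00.
DOL = contribution ÷ EBIT = £1,097,690.00 ÷ £709,290.00 = 1.5476.

1.55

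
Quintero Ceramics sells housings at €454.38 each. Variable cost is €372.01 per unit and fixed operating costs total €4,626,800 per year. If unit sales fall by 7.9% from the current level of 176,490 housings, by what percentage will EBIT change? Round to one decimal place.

-11.6%

Contribution at this volume is 176,490 × €82.37 = €14,537,481.30.
EBIT = €14,537,481.30 − €4,626,800 = €9,910,681.30.
Degree of operating leverage = €14,537,481.30 / €9,910,681.30 = 1.4668.
%ΔEBIT = DOL × %ΔSales = 1.4668 × -7.9% = -11.6%.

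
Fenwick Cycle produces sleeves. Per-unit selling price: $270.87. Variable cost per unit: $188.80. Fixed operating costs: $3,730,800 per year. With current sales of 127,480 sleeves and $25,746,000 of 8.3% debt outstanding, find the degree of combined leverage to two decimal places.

Total contribution margin = 127,480 × $82.07 = $10,462,283.60.
Subtracting fixed costs: EBIT = $10,462,283.60 − $3,730,800 = $6,731,483.60. Interest = $2,136,918.00, so EBIT − I = $4,594,565.60.
Degree of total leverage = total CM / (EBIT − interest) = $10,462,283.60 / $4,594,565.60 = 2.2771.

2.28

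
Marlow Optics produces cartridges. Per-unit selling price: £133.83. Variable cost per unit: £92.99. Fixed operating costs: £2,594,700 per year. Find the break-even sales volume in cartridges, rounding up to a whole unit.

63,534 cartridges

Contribution margin per unit = £133.83 − £92.99 = £40.84.
Break-even volume = fixed costs ÷ CM per unit = £2,594,700 ÷ £40.84 = 63,533.30, so 63,534 cartridges.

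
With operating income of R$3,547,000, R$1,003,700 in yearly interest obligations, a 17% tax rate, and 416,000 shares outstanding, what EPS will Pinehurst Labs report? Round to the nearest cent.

R$5.07

Interest = R$1,003,700.00, so EBT = R$3,547,000 − R$1,003,700.00 = R$2,543,300.00.
After tax at 17%: net income = R$2,543,300.00 × 0.83 = R$2,110,939.00.
Per share: R$2,110,939.00 / 416,000 shares = R$5.07.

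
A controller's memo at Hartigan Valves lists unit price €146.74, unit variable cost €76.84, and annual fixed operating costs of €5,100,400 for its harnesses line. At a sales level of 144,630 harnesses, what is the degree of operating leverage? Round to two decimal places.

2.02

Contribution at this volume is 144,630 × €69.90 = €10,109,637.00.
EBIT = €10,109,637.00 − €5,100,400 = €5,009,237.00.
So DOL = total CM / EBIT = €10,109,637.00 / €5,009,237.00 = 2.0182.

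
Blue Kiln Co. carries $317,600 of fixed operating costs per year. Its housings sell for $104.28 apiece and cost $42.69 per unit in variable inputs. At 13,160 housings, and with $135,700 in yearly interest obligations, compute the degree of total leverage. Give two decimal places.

Contribution at this volume is 13,160 × $61.59 = $810,524.40.
Operating income = contribution − fixed costs = $810,524.40 − $317,600 = $492,924.40. Interest = $135,700.00, so EBIT − I = $357,224.40.
Degree of total leverage = total CM / (EBIT − interest) = $810,524.40 / $357,224.40 = 2.2690.

2.27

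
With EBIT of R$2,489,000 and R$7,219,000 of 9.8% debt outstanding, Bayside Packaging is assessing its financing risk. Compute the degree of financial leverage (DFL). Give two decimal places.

Annual interest charges come to R$707,462.00.
DFL = EBIT ÷ (EBIT − I) = R$2,489,000 ÷ (R$2,489,000 − R$707,462.00) = R$2,489,000 ÷ R$1,781,538.00 = 1.3971.

1.40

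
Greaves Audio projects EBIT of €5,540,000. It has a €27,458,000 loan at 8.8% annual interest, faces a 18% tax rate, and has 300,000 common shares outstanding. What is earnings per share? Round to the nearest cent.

Pre-tax income = €5,540,000 − €2,416,304.00 = €3,123,696.00.
After tax at 18%: net income = €3,123,696.00 × 0.82 = €2,561,430.72.
EPS = €2,561,430.72 ÷ 300,000 = €8.54.

€8.54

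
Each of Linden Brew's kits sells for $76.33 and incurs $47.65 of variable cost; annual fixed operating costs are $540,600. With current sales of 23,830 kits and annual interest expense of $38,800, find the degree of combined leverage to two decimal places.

6.57

Total contribution margin = 23,830 × $28.68 = $683,444.40.
EBIT = $683,444.40 − $540,600 = $142,844.40. Interest = $38,800.00.
DOL = $683,444.40 ÷ $142,844.40 = 4.7845; DFL = $142,844.40 ÷ $104,044.40 = 1.3729.
Combined leverage = 4.7845 × 1.3729 = 6.5686.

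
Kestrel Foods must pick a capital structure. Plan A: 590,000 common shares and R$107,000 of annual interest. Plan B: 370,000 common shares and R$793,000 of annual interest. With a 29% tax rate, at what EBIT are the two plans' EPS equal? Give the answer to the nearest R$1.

At indifference, (EBIT − 107,000)(1 − t)/590,000 = (EBIT − 793,000)(1 − t)/370,000.
The (1 − t) factor cancels: (EBIT − 107,000) × 370,000 = (EBIT − 793,000) × 590,000.
Solving, EBIT = (793,000·590,000 − 107,000·370,000) / (590,000 − 370,000) = 428,280,000,000 / 220,000 = 1,946,727.27.

R$1,946,727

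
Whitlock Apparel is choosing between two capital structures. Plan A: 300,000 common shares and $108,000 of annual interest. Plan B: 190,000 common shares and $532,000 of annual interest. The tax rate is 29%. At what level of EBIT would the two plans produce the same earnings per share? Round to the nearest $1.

$1,264,364

Set EPS_A = EPS_B: (EBIT − $108,000)(1 − 0.29) ÷ 300,000 = (EBIT − $532,000)(1 − 0.29) ÷ 190,000.
Cancelling (1 − t) and cross-multiplying: 190,000·(EBIT − 108,000) = 300,000·(EBIT − 532,000).
Solving, EBIT = (532,000·300,000 − 108,000·190,000) / (300,000 − 190,000) = 139,080,000,000 / 110,000 = 1,264,363.64.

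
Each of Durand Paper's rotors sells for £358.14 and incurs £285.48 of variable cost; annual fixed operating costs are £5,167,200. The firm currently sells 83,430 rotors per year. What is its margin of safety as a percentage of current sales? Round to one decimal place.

Each unit contributes £358.14 − £285.48 = £72.66. Break-even units = £5,167,200 ÷ £72.66 = 71,114.78; break-even revenue = 71,114.78 × £358.14 = £25,469,047.73.
Current sales = 83,430 × £358.14 = £29,879,620.20.
Margin of safety = (£29,879,620.20 − £25,469,047.73) ÷ £29,879,620.20 = 14.8%.

14.8%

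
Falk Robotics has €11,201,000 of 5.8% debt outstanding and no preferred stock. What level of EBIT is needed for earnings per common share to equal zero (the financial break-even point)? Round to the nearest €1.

€649,658

Annual interest = 5.8% × €11,201,000 = €649,658.00.
With no preferred dividends, EPS = 0 when EBIT exactly covers interest, so the financial break-even EBIT is €649,658.00.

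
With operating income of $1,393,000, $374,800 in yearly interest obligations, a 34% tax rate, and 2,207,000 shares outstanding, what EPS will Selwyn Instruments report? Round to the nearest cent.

$0.30

Pre-tax income = $1,393,000 − $374,800.00 = $1,018,200.00.
After tax at 34%: net income = $1,018,200.00 × 0.66 = $672,012.00.
EPS = $672,012.00 ÷ 2,207,000 = $0.30.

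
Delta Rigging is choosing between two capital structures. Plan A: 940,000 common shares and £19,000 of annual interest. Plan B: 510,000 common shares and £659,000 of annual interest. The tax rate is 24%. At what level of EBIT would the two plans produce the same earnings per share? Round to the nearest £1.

Set EPS_A = EPS_B: (EBIT − £19,000)(1 − 0.24) ÷ 940,000 = (EBIT − £659,000)(1 − 0.24) ÷ 510,000.
The (1 − t) factor cancels: (EBIT − 19,000) × 510,000 = (EBIT − 659,000) × 940,000.
EBIT × (940,000 − 510,000) = 659,000 × 940,000 − 19,000 × 510,000 = 609,770,000,000, so EBIT = 609,770,000,000 ÷ 430,000 = 1,418,069.77.

£1,418,070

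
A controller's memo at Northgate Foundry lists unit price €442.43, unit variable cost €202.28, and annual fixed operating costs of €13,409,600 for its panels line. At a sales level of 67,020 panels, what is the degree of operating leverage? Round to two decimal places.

5.99

Total contribution margin = 67,020 × €240.15 = €16,094,853.00.
Subtracting fixed costs: EBIT = €16,094,853.00 − €13,409,600 = €2,685,253.00.
So DOL = total CM / EBIT = €16,094,853.00 / €2,685,253.00 = 5.9938.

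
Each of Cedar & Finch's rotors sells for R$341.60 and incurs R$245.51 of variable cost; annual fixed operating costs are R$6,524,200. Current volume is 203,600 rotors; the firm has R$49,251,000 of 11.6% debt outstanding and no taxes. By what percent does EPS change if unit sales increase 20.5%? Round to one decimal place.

Total contribution margin = 203,600 × R$96.09 = R$19,563,924.00.
Operating income = contribution − fixed costs = R$19,563,924.00 − R$6,524,200 = R$13,039,724.00.
After interest of R$5,713,116.00, pre-tax earnings = R$7,326,608.00.
Degree of combined leverage = contribution ÷ (EBIT − I) = R$19,563,924.00 ÷ R$7,326,608.00 = 2.6703.
EPS therefore changes by 2.6703 × (+20.5%) = +54.7%.

+54.7%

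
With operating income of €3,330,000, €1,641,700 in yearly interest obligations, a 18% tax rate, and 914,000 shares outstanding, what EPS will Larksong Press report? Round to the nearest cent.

Interest = €1,641,700.00, so EBT = €3,330,000 − €1,641,700.00 = €1,688,300.00.
Net income = €1,688,300.00 × (1 − 0.18) = €1,384,406.00.
Per share: €1,384,406.00 / 914,000 shares = €1.51.

€1.51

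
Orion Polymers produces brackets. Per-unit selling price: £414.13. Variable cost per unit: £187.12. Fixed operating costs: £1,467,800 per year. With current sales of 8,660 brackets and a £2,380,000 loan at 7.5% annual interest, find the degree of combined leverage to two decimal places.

6.15

Contribution at this volume is 8,660 × £227.01 = £1,965,906.60.
EBIT = £1,965,906.60 − £1,467,800 = £498,106.60. Interest = £178,500.00, so EBIT − I = £319,606.60.
Degree of total leverage = total CM / (EBIT − interest) = £1,965,906.60 / £319,606.60 = 6.1510.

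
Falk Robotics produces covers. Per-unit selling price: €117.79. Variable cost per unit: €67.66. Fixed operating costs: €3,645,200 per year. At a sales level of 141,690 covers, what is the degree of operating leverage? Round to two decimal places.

2.05

At 141,690 units, contribution = 141,690 × €50.13 = €7,102,919.70.
EBIT = €7,102,919.70 − €3,645,200 = €3,457,719.70.
DOL = contribution ÷ EBIT = €7,102,919.70 ÷ €3,457,719.70 = 2.0542.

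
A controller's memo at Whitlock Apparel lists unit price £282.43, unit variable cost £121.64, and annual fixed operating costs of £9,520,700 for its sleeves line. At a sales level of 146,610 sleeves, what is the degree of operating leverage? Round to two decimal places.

At 146,610 units, contribution = 146,610 × £160.79 = £23,573,421.90.
EBIT = £23,573,421.90 − £9,520,700 = £14,052,721.90.
Degree of operating leverage = £23,573,421.90 / £14,052,721.90 = 1.6775.

1.68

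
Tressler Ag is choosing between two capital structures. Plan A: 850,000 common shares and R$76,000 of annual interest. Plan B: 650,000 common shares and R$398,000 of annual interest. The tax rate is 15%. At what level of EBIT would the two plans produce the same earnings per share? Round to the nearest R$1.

R$1,444,500

Set EPS_A = EPS_B: (EBIT − R$76,000)(1 − 0.15) ÷ 850,000 = (EBIT − R$398,000)(1 − 0.15) ÷ 650,000.
Cancelling (1 − t) and cross-multiplying: 650,000·(EBIT − 76,000) = 850,000·(EBIT − 398,000).
EBIT × (850,000 − 650,000) = 398,000 × 850,000 − 76,000 × 650,000 = 288,900,000,000, so EBIT = 288,900,000,000 ÷ 200,000 = 1,444,500.00.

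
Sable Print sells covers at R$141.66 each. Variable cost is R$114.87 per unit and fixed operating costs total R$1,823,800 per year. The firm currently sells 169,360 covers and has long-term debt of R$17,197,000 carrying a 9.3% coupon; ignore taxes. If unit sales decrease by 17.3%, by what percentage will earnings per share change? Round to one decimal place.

-70.5%

Total contribution margin = 169,360 × R$26.79 = R$4,537,154.40.
Operating income = contribution − fixed costs = R$4,537,154.40 − R$1,823,800 = R$2,713,354.40.
After interest of R$1,599,321.00, pre-tax earnings = R$1,114,033.40.
DCL = total CM / (EBIT − I) = R$4,537,154.40 / R$1,114,033.40 = 4.0727.
%ΔEPS = DCL × %ΔSales = 4.0727 × -17.3% = -70.5%.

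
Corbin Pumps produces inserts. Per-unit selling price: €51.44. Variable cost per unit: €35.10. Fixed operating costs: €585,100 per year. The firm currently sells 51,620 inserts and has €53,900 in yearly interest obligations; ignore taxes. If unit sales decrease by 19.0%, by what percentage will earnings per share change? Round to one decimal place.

-78.4%

Contribution at this volume is 51,620 × €16.34 = €843,470.80.
Subtracting fixed costs: EBIT = €843,470.80 − €585,100 = €258,370.80.
Interest = €53,900.00, so EBIT − I = €204,470.80.
Degree of combined leverage = contribution ÷ (EBIT − I) = €843,470.80 ÷ €204,470.80 = 4.1251.
%ΔEPS = DCL × %ΔSales = 4.1251 × -19.0% = -78.4%.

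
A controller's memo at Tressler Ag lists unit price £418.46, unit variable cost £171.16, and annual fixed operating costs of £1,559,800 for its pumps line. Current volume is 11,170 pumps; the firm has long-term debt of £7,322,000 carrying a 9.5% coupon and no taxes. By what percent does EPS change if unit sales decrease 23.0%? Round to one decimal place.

Total contribution margin = 11,170 × £247.30 = £2,762,341.00.
Operating income = contribution − fixed costs = £2,762,341.00 − £1,559,800 = £1,202,541.00.
Interest = £695,590.00, so EBIT − I = £506,951.00.
Degree of combined leverage = contribution ÷ (EBIT − I) = £2,762,341.00 ÷ £506,951.00 = 5.4489.
EPS therefore changes by 5.4489 × (-23.0%) = -125.3%.

-125.3%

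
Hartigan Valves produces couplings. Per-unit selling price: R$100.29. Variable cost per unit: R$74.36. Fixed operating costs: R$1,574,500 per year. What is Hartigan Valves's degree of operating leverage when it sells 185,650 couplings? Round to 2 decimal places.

Total contribution margin = 185,650 × R$25.93 = R$4,813,904.50.
EBIT = R$4,813,904.50 − R$1,574,500 = R$3,239,404.50.
Degree of operating leverage = R$4,813,904.50 / R$3,239,404.50 = 1.4860.

1.49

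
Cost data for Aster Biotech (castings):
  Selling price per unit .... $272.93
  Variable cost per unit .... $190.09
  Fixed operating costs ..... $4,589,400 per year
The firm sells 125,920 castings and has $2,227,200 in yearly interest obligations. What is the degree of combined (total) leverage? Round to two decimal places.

Total contribution margin = 125,920 × $82.84 = $10,431,212.80.
EBIT = $10,431,212.80 − $4,589,400 = $5,841,812.80. Interest = $2,227,200.00.
DOL = $10,431,212.80 ÷ $5,841,812.80 = 1.7856; DFL = $5,841,812.80 ÷ $3,614,612.80 = 1.6162.
DCL = DOL × DFL = 1.7856 × 1.6162 = 2.8859.

2.89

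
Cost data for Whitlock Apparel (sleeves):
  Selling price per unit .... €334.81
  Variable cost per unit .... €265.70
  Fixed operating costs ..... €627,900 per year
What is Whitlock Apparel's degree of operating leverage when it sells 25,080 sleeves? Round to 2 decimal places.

1.57

Total contribution margin = 25,080 × €69.11 = €1,733,278.80.
Subtracting fixed costs: EBIT = €1,733,278.80 − €627,900 = €1,105,378.80.
Degree of operating leverage = €1,733,278.80 / €1,105,378.80 = 1.5680.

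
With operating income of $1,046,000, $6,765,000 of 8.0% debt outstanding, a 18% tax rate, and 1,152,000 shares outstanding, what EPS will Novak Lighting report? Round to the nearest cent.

$0.36

Pre-tax income = $1,046,000 − $541,200.00 = $504,800.00.
Net income = $504,800.00 × (1 − 0.18) = $413,936.00.
Per share: $413,936.00 / 1,152,000 shares = $0.36.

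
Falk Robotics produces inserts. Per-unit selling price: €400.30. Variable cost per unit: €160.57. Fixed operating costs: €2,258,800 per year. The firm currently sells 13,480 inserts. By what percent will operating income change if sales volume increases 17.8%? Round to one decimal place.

+59.1%

Contribution at this volume is 13,480 × €239.73 = €3,231,560.40.
EBIT = €3,231,560.40 − €2,258,800 = €972,760.40.
DOL = contribution ÷ EBIT = €3,231,560.40 ÷ €972,760.40 = 3.3221.
Operating income changes by 3.3221 × +17.8% = +59.1%.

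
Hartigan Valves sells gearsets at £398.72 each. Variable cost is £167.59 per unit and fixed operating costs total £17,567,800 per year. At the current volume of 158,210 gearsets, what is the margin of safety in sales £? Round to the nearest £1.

Contribution margin per unit = £398.72 − £167.59 = £231.13. Break-even units = £17,567,800 ÷ £231.13 = 76,008.31; break-even revenue = 76,008.31 × £398.72 = £30,306,032.17.
Current sales = 158,210 × £398.72 = £63,081,491.20.
Margin of safety = £63,081,491.20 − £30,306,032.17 = £32,775,459.

£32,775,459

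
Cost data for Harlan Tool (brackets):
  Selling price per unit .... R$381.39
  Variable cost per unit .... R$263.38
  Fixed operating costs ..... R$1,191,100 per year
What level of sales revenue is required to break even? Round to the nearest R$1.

Contribution margin per unit = R$381.39 − R$263.38 = R$118.01, a CM ratio of R$118.01 ÷ R$381.39 = 0.3094.
Break-even revenue = fixed costs × price ÷ CM = R$1,191,100 × R$381.39 ÷ R$118.01 = R$3,849,450.

R$3,849,450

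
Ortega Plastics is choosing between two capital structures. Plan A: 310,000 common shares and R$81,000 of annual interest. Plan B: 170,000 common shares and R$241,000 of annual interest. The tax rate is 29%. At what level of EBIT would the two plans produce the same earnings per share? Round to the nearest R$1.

R$435,286

Set EPS_A = EPS_B: (EBIT − R$81,000)(1 − 0.29) ÷ 310,000 = (EBIT − R$241,000)(1 − 0.29) ÷ 170,000.
Cancelling (1 − t) and cross-multiplying: 170,000·(EBIT − 81,000) = 310,000·(EBIT − 241,000).
Solving, EBIT = (241,000·310,000 − 81,000·170,000) / (310,000 − 170,000) = 60,940,000,000 / 140,000 = 435,285.71.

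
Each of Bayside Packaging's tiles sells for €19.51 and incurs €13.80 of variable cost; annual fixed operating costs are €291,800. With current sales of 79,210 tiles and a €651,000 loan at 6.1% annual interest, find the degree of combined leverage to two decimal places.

At 79,210 units, contribution = 79,210 × €5.71 = €452,289.10.
Subtracting fixed costs: EBIT = €452,289.10 − €291,800 = €160,489.10. Interest = €39,711.00.
DOL = €452,289.10 ÷ €160,489.10 = 2.8182; DFL = €160,489.10 ÷ €120,778.10 = 1.3288.
DCL = DOL × DFL = 2.8182 × 1.3288 = 3.7448.

3.74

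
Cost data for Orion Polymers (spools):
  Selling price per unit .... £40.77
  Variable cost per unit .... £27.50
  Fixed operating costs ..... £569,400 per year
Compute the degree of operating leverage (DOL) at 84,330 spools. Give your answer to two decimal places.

Total contribution margin = 84,330 × £13.27 = £1,119,059.10.
Operating income = contribution − fixed costs = £1,119,059.10 − £569,400 = £549,659.10.
DOL = contribution ÷ EBIT = £1,119,059.10 ÷ £549,659.10 = 2.0359.

2.04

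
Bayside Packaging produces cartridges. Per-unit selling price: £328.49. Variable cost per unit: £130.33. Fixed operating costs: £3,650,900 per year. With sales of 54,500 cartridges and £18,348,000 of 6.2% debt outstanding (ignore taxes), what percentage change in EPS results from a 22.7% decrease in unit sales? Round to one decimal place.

-40.8%

At 54,500 units, contribution = 54,500 × £198.16 = £10,799,720.00.
EBIT = £10,799,720.00 − £3,650,900 = £7,148,820.00.
After interest of £1,137,576.00, pre-tax earnings = £6,011,244.00.
DCL = total CM / (EBIT − I) = £10,799,720.00 / £6,011,244.00 = 1.7966.
%ΔEPS = DCL × %ΔSales = 1.7966 × -22.7% = -40.8%.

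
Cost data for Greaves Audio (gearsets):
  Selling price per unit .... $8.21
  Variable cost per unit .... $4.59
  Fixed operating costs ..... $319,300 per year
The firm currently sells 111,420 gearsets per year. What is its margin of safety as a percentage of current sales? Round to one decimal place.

20.8%

Contribution margin per unit = $8.21 − $4.59 = $3.62. Break-even units = $319,300 ÷ $3.62 = 88,204.42; break-even revenue = 88,204.42 × $8.21 = $724,158.29.
Actual sales revenue = 111,420 × $8.21 = $914,758.20.
Margin of safety = ($914,758.20 − $724,158.29) ÷ $914,758.20 = 20.8%.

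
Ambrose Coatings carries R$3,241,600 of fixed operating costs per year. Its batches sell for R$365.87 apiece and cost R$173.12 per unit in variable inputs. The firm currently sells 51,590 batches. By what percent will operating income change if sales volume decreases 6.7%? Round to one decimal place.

-9.9%

Contribution at this volume is 51,590 × R$192.75 = R$9,943,972.50.
Operating income = contribution − fixed costs = R$9,943,972.50 − R$3,241,600 = R$6,702,372.50.
Degree of operating leverage = R$9,943,972.50 / R$6,702,372.50 = 1.4836.
So EBIT moves 1.4836 × (-6.7%) = -9.9%.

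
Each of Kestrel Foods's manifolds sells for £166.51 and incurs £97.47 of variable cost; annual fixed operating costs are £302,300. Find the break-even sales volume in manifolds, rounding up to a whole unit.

Each unit contributes £166.51 − £97.47 = £69.04.
Units to break even: £302,300 ÷ £69.04 = 4,378.62, rounded up to 4,379.

4,379 manifolds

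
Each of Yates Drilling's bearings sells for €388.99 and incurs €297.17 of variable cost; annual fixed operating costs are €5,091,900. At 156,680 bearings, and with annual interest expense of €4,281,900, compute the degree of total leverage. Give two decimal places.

Total contribution margin = 156,680 × €91.82 = €14,386,357.60.
Subtracting fixed costs: EBIT = €14,386,357.60 − €5,091,900 = €9,294,457.60. Interest = €4,281,900.00, so EBIT − I = €5,012,557.60.
DCL = contribution ÷ (EBIT − I) = €14,386,357.60 ÷ €5,012,557.60 = 2.8701.

2.87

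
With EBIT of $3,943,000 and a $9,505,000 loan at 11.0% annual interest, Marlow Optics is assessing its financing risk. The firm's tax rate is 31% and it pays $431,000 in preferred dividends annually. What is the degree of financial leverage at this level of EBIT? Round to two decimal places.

1.73

Interest = $1,045,550.00.
Pre-tax preferred-dividend burden = $431,000 ÷ (1 − 0.31) = $624,637.68.
DFL = EBIT ÷ [EBIT − I − D_p/(1−t)] = $3,943,000 ÷ [$3,943,000 − $1,045,550.00 − $624,637.68] = $3,943,000 ÷ $2,272,812.32 = 1.7349.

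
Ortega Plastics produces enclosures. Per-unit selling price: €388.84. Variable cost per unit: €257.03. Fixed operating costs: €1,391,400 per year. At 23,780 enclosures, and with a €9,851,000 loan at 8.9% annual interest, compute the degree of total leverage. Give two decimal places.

3.62

At 23,780 units, contribution = 23,780 × €131.81 = €3,134,441.80.
Subtracting fixed costs: EBIT = €3,134,441.80 − €1,391,400 = €1,743,041.80. Interest = €876,739.00, so EBIT − I = €866,302.80.
Degree of total leverage = total CM / (EBIT − interest) = €3,134,441.80 / €866,302.80 = 3.6182.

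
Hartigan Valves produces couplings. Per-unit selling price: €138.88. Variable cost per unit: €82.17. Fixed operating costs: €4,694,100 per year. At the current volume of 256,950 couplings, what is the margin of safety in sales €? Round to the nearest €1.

€24,189,596

Each unit contributes €138.88 − €82.17 = €56.71. Break-even units = €4,694,100 ÷ €56.71 = 82,773.76; break-even revenue = 82,773.76 × €138.88 = €11,495,619.96.
Actual sales revenue = 256,950 × €138.88 = €35,685,216.00.
Margin of safety = €35,685,216.00 − €11,495,619.96 = €24,189,596.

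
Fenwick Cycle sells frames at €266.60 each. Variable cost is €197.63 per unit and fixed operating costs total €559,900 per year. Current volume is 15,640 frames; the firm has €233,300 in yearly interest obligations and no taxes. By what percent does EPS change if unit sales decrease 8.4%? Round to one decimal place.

At 15,640 units, contribution = 15,640 × €68.97 = €1,078,690.80.
Operating income = contribution − fixed costs = €1,078,690.80 − €559,900 = €518,790.80.
Interest = €233,300.00, so EBIT − I = €285,490.80.
DCL = total CM / (EBIT − I) = €1,078,690.80 / €285,490.80 = 3.7784.
EPS therefore changes by 3.7784 × (-8.4%) = -31.7%.

-31.7%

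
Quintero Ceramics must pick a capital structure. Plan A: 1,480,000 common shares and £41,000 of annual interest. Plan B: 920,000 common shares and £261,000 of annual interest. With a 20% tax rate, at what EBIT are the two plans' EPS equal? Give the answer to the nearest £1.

£622,429

Set EPS_A = EPS_B: (EBIT − £41,000)(1 − 0.20) ÷ 1,480,000 = (EBIT − £261,000)(1 − 0.20) ÷ 920,000.
The (1 − t) factor cancels: (EBIT − 41,000) × 920,000 = (EBIT − 261,000) × 1,480,000.
Solving, EBIT = (261,000·1,480,000 − 41,000·920,000) / (1,480,000 − 920,000) = 348,560,000,000 / 560,000 = 622,428.57.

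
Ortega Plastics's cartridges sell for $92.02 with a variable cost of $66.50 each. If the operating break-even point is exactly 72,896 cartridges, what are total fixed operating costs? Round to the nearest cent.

$1,860,305.92

Contribution margin per unit = $92.02 − $66.50 = $25.52.
Fixed costs = break-even units × CM = 72,896 × $25.52 = $1,860,305.92.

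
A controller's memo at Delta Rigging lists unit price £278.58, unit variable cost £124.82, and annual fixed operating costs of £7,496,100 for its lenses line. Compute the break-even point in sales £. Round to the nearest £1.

Contribution margin per unit = £278.58 − £124.82 = £153.76, a CM ratio of £153.76 ÷ £278.58 = 0.5519.
Break-even revenue = fixed costs × price ÷ CM = £7,496,100 × £278.58 ÷ £153.76 = £13,581,319.

£13,581,319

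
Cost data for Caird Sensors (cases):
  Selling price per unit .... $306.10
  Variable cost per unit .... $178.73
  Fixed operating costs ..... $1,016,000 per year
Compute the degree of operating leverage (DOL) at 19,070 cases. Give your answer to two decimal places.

1.72

Contribution at this volume is 19,070 × $127.37 = $2,428,945.90.
EBIT = $2,428,945.90 − $1,016,000 = $1,412,945.90.
So DOL = total CM / EBIT = $2,428,945.90 / $1,412,945.90 = 1.7191.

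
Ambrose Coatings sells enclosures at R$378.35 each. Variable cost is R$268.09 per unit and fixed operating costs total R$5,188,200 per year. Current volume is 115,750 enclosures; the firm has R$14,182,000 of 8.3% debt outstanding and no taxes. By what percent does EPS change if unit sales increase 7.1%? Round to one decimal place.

Contribution at this volume is 115,750 × R$110.26 = R$12,762,595.00.
Subtracting fixed costs: EBIT = R$12,762,595.00 − R$5,188,200 = R$7,574,395.00.
After interest of R$1,177,106.00, pre-tax earnings = R$6,397,289.00.
Degree of combined leverage = contribution ÷ (EBIT − I) = R$12,762,595.00 ÷ R$6,397,289.00 = 1.9950.
EPS therefore changes by 1.9950 × (+7.1%) = +14.2%.

+14.2%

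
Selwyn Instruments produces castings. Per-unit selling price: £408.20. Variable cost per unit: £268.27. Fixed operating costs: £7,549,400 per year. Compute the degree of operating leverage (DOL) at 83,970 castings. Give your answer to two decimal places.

At 83,970 units, contribution = 83,970 × £139.93 = £11,749,922.10.
Operating income = contribution − fixed costs = £11,749,922.10 − £7,549,400 = £4,200,522.10.
Degree of operating leverage = £11,749,922.10 / £4,200,522.10 = 2.7973.

2.80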